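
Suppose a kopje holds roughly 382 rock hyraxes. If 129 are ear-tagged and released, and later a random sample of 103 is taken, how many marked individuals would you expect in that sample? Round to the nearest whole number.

The marked fraction of the population is 129/382, so in a sample of 103 expect C·(M/N) marked.
E[R] = 129 × 103 / 382 = 13287 / 382 ≈ 34.8 → 35

expected recaptures ≈ 35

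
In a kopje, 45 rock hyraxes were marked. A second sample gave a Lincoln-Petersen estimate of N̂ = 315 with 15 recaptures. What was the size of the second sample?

From N = M·C/R: C = N·R / M = 315·15 / 45 = 4725 / 45 = 105.

C = 105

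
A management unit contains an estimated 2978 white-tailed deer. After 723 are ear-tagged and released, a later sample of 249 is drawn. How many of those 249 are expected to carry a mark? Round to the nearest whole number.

expected recaptures ≈ 60

Expected recaptures E[R] = M·C / N.
E[R] = 723 × 249 / 2978 = 180027 / 2978 ≈ 60.45 → 60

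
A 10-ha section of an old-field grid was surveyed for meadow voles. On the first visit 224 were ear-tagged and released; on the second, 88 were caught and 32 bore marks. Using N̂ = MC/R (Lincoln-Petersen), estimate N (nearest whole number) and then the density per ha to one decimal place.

density ≈ 61.6 meadow voles per ha

N̂ = 224·88/32 = 19712/32 = 616
Density = N̂ / area = 616 / 10 ≈ 61.60 → 61.6 per ha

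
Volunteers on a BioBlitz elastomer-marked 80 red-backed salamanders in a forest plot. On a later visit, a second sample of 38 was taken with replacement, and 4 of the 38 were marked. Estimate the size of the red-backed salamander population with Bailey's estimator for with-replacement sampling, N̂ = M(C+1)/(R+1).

N = 624

N̂ = 80·(38+1)/(4+1) = 80·39/5 = 3120/5 = 624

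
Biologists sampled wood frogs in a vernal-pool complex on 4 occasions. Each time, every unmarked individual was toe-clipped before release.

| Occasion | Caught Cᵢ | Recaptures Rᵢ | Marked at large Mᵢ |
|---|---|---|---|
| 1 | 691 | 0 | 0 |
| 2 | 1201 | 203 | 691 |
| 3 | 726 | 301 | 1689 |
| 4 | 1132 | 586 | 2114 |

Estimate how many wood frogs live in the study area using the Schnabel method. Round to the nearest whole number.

N ≈ 4082

Σ MᵢCᵢ = 0·691 + 691·1201 + 1689·726 + 2114·1132 = 0 + 829891 + 1226214 + 2393048 = 4449153
Σ Rᵢ = 0 + 203 + 301 + 586 = 1090
N̂ = 4449153 / 1090 ≈ 4081.8 → 4082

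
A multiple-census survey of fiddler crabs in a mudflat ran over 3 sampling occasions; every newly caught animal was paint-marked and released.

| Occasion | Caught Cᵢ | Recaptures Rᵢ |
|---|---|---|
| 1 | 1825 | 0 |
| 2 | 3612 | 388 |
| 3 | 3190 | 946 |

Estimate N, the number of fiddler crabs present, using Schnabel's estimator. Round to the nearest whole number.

N ≈ 17,015

Marked at large before each occasion: Mᵢ = Σⱼ<ᵢ (Cⱼ − Rⱼ) → M1=0, M2=1825, M3=5049
Σ MᵢCᵢ = 0·1825 + 1825·3612 + 5049·3190 = 0 + 6591900 + 16106310 = 22698210
Σ Rᵢ = 0 + 388 + 946 = 1334
N̂ = 22698210 / 1334 ≈ 17015.1 → 17015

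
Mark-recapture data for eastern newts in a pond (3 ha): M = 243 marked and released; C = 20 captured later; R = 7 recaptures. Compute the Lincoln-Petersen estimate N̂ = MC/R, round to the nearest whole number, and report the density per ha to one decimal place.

N̂ = 243·20/7 = 4860/7 ≈ 694.3 → 694
Density = N̂ / area = 694 / 3 ≈ 231.33 → 231.3 per ha

density ≈ 231.3 eastern newts per ha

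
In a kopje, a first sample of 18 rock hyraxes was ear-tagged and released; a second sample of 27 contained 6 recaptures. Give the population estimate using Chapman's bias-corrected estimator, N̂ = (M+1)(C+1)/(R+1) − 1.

N̂ = (18+1)(27+1)/(6+1) − 1 = 19·28/7 − 1
= 532/7 − 1 = 76 − 1 = 75

N = 75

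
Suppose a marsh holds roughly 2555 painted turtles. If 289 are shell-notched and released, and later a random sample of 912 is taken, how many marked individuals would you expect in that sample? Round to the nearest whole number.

The marked fraction of the population is 289/2555, so in a sample of 912 expect C·(M/N) marked.
E[R] = 289 × 912 / 2555 = 263568 / 2555 ≈ 103.2 → 103

expected recaptures ≈ 103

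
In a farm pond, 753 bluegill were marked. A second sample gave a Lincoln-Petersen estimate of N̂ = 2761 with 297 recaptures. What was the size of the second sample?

From N = M·C/R: C = N·R / M = 2761·297 / 753 = 820017 / 753 = 1089.

C = 1089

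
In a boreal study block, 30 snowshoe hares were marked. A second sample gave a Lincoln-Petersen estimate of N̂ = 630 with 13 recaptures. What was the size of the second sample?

C = 273

From N = M·C/R: C = N·R / M = 630·13 / 30 = 8190 / 30 = 273.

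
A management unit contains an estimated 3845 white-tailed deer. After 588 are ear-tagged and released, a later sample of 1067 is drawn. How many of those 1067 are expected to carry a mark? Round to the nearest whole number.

expected recaptures ≈ 163

The marked fraction of the population is 588/3845, so in a sample of 1067 expect C·(M/N) marked.
E[R] = 588 × 1067 / 3845 = 627396 / 3845 ≈ 163.2 → 163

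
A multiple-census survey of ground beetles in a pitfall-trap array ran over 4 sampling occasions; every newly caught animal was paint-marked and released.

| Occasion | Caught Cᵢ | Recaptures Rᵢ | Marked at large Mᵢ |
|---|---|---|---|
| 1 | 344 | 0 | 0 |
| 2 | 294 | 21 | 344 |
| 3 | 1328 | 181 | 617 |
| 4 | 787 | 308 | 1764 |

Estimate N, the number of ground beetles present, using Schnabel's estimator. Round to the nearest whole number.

Σ MᵢCᵢ = 0·344 + 344·294 + 617·1328 + 1764·787 = 0 + 101136 + 819376 + 1388268 = 2308780
Σ Rᵢ = 0 + 21 + 181 + 308 = 510
N̂ = 2308780 / 510 ≈ 4527.0 → 4527

N ≈ 4527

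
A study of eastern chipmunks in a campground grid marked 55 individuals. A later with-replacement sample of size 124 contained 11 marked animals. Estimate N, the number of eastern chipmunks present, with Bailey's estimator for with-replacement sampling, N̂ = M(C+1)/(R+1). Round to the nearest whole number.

N̂ = 55·(124+1)/(11+1) = 55·125/12 = 6875/12 ≈ 572.9 → 573

N ≈ 573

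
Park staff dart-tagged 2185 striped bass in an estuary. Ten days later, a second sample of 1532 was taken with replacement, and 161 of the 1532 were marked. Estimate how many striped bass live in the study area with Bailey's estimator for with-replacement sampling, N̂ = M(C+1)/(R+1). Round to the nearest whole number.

N ≈ 20,677

N̂ = 2185·(1532+1)/(161+1) = 2185·1533/162 = 3349605/162 ≈ 20676.6 → 20677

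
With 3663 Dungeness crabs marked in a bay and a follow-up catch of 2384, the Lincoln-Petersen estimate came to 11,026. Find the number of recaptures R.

R = 792

From N = M·C/R: R = M·C / N = 3663·2384 / 11026 = 8732592 / 11026 = 792.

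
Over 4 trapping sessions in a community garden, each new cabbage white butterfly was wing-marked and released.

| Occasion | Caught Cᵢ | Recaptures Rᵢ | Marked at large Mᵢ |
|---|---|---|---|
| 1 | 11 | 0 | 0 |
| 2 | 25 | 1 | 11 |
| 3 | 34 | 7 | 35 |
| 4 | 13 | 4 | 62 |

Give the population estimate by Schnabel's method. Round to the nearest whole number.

Σ MᵢCᵢ = 0·11 + 11·25 + 35·34 + 62·13 = 0 + 275 + 1190 + 806 = 2271
Σ Rᵢ = 0 + 1 + 7 + 4 = 12
N̂ = 2271 / 12 ≈ 189.2 → 189

N ≈ 189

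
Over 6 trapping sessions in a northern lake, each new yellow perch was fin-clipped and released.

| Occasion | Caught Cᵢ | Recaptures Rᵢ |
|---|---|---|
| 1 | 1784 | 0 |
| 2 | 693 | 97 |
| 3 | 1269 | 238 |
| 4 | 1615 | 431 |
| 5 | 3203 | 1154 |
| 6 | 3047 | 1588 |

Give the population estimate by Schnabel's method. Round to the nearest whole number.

N ≈ 12,750

Marked at large before each occasion: Mᵢ = Σⱼ<ᵢ (Cⱼ − Rⱼ) → M1=0, M2=1784, M3=2380, M4=3411, M5=4595, M6=6644
Σ MᵢCᵢ = 0·1784 + 1784·693 + 2380·1269 + 3411·1615 + 4595·3203 + 6644·3047 = 0 + 1236312 + 3020220 + 5508765 + 14717785 + 20244268 = 44727350
Σ Rᵢ = 0 + 97 + 238 + 431 + 1154 + 1588 = 3508
N̂ = 44727350 / 3508 ≈ 12750.1 → 12750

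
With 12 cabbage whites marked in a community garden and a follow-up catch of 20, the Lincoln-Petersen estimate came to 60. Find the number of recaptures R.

From N = M·C/R: R = M·C / N = 12·20 / 60 = 240 / 60 = 4.

R = 4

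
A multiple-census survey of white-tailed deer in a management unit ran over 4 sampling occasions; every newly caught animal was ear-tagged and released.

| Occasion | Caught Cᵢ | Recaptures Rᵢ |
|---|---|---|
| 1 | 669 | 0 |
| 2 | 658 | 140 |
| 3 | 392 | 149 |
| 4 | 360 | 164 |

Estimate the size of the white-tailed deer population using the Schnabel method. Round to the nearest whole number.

N ≈ 3135

Marked at large before each occasion: Mᵢ = Σⱼ<ᵢ (Cⱼ − Rⱼ) → M1=0, M2=669, M3=1187, M4=1430
Σ MᵢCᵢ = 0·669 + 669·658 + 1187·392 + 1430·360 = 0 + 440202 + 465304 + 514800 = 1420306
Σ Rᵢ = 0 + 140 + 149 + 164 = 453
N̂ = 1420306 / 453 ≈ 3135.3 → 3135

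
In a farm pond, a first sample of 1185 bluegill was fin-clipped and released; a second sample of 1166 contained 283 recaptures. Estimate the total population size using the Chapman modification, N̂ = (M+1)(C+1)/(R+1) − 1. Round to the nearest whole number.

N ≈ 4872

N̂ = (1185+1)(1166+1)/(283+1) − 1 = 1186·1167/284 − 1
= 1384062/284 − 1 ≈ 4873.46 − 1 ≈ 4872.46 → 4872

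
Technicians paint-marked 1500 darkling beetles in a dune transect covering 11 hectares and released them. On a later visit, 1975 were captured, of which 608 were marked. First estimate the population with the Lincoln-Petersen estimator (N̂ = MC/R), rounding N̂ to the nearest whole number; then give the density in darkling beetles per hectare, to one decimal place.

density ≈ 443.0 darkling beetles per hectare

N̂ = 1500·1975/608 = 2962500/608 ≈ 4872.5 → 4873
Density = N̂ / area = 4873 / 11 = 443.0 per hectare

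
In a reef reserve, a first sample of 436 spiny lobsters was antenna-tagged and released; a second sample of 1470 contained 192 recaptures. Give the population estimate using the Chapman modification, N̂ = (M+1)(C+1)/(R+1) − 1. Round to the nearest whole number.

N̂ = (436+1)(1470+1)/(192+1) − 1 = 437·1471/193 − 1
= 642827/193 − 1 ≈ 3330.7 − 1 ≈ 3329.7 → 3330

N ≈ 3330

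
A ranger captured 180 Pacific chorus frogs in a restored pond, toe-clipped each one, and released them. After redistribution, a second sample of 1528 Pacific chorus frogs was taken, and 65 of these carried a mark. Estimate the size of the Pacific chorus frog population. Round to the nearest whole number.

N = (180 × 1528) / 65 = 275040 / 65 ≈ 4231.4 → 4231

N ≈ 4231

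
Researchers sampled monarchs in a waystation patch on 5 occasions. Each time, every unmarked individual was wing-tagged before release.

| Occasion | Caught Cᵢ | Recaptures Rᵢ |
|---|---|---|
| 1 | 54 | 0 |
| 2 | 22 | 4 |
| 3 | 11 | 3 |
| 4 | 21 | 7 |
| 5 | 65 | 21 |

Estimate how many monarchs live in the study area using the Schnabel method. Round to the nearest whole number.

N ≈ 279

Marked at large before each occasion: Mᵢ = Σⱼ<ᵢ (Cⱼ − Rⱼ) → M1=0, M2=54, M3=72, M4=80, M5=94
Σ MᵢCᵢ = 0·54 + 54·22 + 72·11 + 80·21 + 94·65 = 0 + 1188 + 792 + 1680 + 6110 = 9770
Σ Rᵢ = 0 + 4 + 3 + 7 + 21 = 35
N̂ = 9770 / 35 ≈ 279.1 → 279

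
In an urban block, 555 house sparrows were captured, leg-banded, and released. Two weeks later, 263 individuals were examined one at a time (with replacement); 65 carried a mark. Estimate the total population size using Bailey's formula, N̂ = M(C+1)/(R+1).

N = 2220

N̂ = 555·(263+1)/(65+1) = 555·264/66 = 146520/66 = 2220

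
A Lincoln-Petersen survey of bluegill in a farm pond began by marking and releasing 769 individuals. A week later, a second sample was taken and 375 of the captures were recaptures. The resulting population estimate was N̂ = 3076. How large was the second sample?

From N = M·C/R: C = N·R / M = 3076·375 / 769 = 1153500 / 769 = 1500.

C = 1500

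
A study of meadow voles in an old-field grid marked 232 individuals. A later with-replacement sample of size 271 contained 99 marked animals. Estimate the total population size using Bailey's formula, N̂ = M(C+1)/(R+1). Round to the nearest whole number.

N̂ = 232·(271+1)/(99+1) = 232·272/100 = 63104/100 ≈ 631.0 → 631

N ≈ 631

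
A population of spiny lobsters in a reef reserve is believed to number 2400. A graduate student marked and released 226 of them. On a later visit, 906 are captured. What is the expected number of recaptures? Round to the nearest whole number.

Expected recaptures E[R] = M·C / N.
E[R] = 226 × 906 / 2400 = 204756 / 2400 ≈ 85.3 → 85

expected recaptures ≈ 85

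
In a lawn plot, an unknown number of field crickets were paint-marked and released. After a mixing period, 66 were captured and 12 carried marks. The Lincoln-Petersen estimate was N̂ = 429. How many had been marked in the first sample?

From N = M·C/R: M = N·R / C = 429·12 / 66 = 5148 / 66 = 78.

M = 78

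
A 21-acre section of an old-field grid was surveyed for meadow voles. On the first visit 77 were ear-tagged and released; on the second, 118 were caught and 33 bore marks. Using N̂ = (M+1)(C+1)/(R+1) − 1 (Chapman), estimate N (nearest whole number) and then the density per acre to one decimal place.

N̂ = 78·119/34 − 1 = 9282/34 − 1 = 272
Density = N̂ / area = 272 / 21 ≈ 12.95 → 13.0 per acre

density ≈ 13.0 meadow voles per acre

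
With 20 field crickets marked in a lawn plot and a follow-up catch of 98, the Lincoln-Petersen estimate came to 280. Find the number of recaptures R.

R = 7

From N = M·C/R: R = M·C / N = 20·98 / 280 = 1960 / 280 = 7.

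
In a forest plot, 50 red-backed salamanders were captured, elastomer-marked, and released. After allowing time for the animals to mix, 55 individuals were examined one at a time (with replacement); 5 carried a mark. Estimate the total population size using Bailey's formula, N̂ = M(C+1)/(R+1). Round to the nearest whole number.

N ≈ 467

N̂ = 50·(55+1)/(5+1) = 50·56/6 = 2800/6 ≈ 466.7 → 467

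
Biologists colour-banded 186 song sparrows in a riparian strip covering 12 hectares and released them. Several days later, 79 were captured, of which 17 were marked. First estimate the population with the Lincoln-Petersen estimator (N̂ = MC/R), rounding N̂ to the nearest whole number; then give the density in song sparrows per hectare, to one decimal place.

N̂ = 186·79/17 = 14694/17 ≈ 864.4 → 864
Density = N̂ / area = 864 / 12 = 72.0 per hectare

density ≈ 72.0 song sparrows per hectare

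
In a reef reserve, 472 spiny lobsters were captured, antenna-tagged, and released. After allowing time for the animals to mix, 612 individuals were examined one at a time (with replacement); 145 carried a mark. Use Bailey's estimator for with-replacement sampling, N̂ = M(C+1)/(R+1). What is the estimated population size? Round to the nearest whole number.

N ≈ 1982

N̂ = 472·(612+1)/(145+1) = 472·613/146 = 289336/146 ≈ 1981.8 → 1982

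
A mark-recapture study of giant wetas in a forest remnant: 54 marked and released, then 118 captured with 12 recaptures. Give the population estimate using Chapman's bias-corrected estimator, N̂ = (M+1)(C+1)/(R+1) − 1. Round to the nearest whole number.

N̂ = (54+1)(118+1)/(12+1) − 1 = 55·119/13 − 1
= 6545/13 − 1 ≈ 503.46 − 1 ≈ 502.46 → 502

N ≈ 502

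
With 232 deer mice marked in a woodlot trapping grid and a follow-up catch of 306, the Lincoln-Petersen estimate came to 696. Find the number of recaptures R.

From N = M·C/R: R = M·C / N = 232·306 / 696 = 70992 / 696 = 102.

R = 102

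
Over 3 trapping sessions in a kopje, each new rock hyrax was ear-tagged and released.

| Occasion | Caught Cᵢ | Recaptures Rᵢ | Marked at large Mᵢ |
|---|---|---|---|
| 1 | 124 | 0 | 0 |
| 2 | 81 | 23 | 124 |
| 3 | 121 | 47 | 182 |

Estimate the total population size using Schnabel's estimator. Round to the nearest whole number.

N ≈ 458

Σ MᵢCᵢ = 0·124 + 124·81 + 182·121 = 0 + 10044 + 22022 = 32066
Σ Rᵢ = 0 + 23 + 47 = 70
N̂ = 32066 / 70 ≈ 458.1 → 458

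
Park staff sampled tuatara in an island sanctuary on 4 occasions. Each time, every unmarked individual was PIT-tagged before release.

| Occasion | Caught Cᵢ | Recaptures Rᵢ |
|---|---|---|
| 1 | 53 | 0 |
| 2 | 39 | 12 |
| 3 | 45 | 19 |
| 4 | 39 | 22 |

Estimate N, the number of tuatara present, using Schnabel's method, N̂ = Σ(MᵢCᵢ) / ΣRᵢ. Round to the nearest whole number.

Marked at large before each occasion: Mᵢ = Σⱼ<ᵢ (Cⱼ − Rⱼ) → M1=0, M2=53, M3=80, M4=106
Σ MᵢCᵢ = 0·53 + 53·39 + 80·45 + 106·39 = 0 + 2067 + 3600 + 4134 = 9801
Σ Rᵢ = 0 + 12 + 19 + 22 = 53
N̂ = 9801 / 53 ≈ 184.9 → 185

N ≈ 185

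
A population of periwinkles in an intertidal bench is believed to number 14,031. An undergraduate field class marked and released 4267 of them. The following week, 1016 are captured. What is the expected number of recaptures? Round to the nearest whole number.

The marked fraction of the population is 4267/14031, so in a sample of 1016 expect C·(M/N) marked.
E[R] = 4267 × 1016 / 14031 = 4335272 / 14031 ≈ 309.0 → 309

expected recaptures ≈ 309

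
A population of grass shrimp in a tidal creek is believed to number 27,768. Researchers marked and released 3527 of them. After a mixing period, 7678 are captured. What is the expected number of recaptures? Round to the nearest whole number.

The marked fraction of the population is 3527/27768, so in a sample of 7678 expect C·(M/N) marked.
E[R] = 3527 × 7678 / 27768 = 27080306 / 27768 ≈ 975.2 → 975

expected recaptures ≈ 975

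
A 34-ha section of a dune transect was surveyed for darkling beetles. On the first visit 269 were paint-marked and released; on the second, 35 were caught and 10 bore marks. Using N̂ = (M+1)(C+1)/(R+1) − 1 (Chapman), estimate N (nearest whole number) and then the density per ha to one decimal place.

density ≈ 26.0 darkling beetles per ha

N̂ = 270·36/11 − 1 = 9720/11 − 1 ≈ 882.6 → 883
Density = N̂ / area = 883 / 34 ≈ 25.97 → 26.0 per ha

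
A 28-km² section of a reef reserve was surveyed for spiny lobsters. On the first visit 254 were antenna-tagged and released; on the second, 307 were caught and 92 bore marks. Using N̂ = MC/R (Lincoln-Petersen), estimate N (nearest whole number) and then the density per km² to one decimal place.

density ≈ 30.3 spiny lobsters per km²

N̂ = 254·307/92 = 77978/92 ≈ 847.6 → 848
Density = N̂ / area = 848 / 28 ≈ 30.29 → 30.3 per km²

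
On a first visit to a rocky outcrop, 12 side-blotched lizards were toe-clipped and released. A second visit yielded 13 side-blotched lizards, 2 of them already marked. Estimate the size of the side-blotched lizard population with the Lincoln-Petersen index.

If marked individuals mix randomly, R/C ≈ M/N, giving N ≈ M·C/R.
N = (12 × 13) / 2 = 156 / 2 = 78

N = 78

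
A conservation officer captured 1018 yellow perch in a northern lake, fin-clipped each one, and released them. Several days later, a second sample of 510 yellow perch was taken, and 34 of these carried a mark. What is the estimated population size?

N = 15,270

N = (1018 × 510) / 34 = 519180 / 34 = 15270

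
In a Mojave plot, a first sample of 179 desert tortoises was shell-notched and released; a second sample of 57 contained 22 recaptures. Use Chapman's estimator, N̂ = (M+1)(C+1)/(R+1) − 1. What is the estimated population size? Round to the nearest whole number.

N̂ = (179+1)(57+1)/(22+1) − 1 = 180·58/23 − 1
= 10440/23 − 1 ≈ 453.9 − 1 ≈ 452.9 → 453

N ≈ 453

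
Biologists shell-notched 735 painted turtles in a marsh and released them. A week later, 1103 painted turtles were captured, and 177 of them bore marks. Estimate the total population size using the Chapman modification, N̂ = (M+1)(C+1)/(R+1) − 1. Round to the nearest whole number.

N ≈ 4564

N̂ = (735+1)(1103+1)/(177+1) − 1 = 736·1104/178 − 1
= 812544/178 − 1 ≈ 4564.9 − 1 ≈ 4563.9 → 4564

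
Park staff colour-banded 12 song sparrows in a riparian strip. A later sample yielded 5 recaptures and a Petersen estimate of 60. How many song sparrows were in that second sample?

From N = M·C/R: C = N·R / M = 60·5 / 12 = 300 / 12 = 25.

C = 25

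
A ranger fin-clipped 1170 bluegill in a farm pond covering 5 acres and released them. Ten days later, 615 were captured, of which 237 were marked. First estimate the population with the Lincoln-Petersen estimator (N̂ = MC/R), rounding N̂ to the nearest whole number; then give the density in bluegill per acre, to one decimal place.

N̂ = 1170·615/237 = 719550/237 ≈ 3036.1 → 3036
Density = N̂ / area = 3036 / 5 ≈ 607.20 → 607.2 per acre

density ≈ 607.2 bluegill per acre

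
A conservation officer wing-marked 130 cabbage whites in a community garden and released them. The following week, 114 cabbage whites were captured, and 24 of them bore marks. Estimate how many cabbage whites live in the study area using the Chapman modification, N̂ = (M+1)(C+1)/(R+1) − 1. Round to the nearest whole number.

N ≈ 602

N̂ = (130+1)(114+1)/(24+1) − 1 = 131·115/25 − 1
= 15065/25 − 1 ≈ 602.6 − 1 ≈ 601.6 → 602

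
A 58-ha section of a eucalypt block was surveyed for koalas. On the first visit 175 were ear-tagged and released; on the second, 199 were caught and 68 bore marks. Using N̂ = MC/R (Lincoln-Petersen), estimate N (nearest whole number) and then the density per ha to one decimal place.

density ≈ 8.8 koalas per ha

N̂ = 175·199/68 = 34825/68 ≈ 512.1 → 512
Density = N̂ / area = 512 / 58 ≈ 8.83 → 8.8 per ha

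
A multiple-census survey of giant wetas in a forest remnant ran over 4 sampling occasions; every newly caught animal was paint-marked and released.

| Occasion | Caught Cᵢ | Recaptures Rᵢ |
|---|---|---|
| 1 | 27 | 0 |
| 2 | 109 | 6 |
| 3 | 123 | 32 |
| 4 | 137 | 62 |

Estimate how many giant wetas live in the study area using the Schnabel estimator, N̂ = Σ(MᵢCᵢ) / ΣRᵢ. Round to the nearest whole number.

Marked at large before each occasion: Mᵢ = Σⱼ<ᵢ (Cⱼ − Rⱼ) → M1=0, M2=27, M3=130, M4=221
Σ MᵢCᵢ = 0·27 + 27·109 + 130·123 + 221·137 = 0 + 2943 + 15990 + 30277 = 49210
Σ Rᵢ = 0 + 6 + 32 + 62 = 100
N̂ = 49210 / 100 ≈ 492.1 → 492

N ≈ 492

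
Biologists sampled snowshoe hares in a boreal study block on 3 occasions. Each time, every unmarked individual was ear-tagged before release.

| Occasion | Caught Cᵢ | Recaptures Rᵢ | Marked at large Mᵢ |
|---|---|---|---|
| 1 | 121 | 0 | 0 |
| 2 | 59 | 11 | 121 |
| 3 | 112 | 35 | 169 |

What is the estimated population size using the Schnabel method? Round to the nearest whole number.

Σ MᵢCᵢ = 0·121 + 121·59 + 169·112 = 0 + 7139 + 18928 = 26067
Σ Rᵢ = 0 + 11 + 35 = 46
N̂ = 26067 / 46 ≈ 566.7 → 567

N ≈ 567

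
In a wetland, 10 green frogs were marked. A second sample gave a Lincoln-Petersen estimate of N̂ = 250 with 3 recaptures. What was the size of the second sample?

From N = M·C/R: C = N·R / M = 250·3 / 10 = 750 / 10 = 75.

C = 75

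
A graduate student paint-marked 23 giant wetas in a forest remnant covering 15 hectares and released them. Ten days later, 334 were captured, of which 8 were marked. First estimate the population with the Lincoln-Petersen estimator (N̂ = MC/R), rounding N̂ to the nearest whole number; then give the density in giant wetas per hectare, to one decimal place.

N̂ = 23·334/8 = 7682/8 ≈ 960.2 → 960
Density = N̂ / area = 960 / 15 = 64.0 per hectare

density ≈ 64.0 giant wetas per hectare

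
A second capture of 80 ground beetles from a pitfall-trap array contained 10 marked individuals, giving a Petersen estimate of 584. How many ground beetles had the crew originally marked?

M = 73

From N = M·C/R: M = N·R / C = 584·10 / 80 = 5840 / 80 = 73.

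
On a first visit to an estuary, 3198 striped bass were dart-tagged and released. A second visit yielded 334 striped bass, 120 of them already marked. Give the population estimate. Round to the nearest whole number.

If marked individuals mix randomly, R/C ≈ M/N, giving N ≈ M·C/R.
N = (3198 × 334) / 120 = 1068132 / 120 ≈ 8901.1 → 8901

N ≈ 8901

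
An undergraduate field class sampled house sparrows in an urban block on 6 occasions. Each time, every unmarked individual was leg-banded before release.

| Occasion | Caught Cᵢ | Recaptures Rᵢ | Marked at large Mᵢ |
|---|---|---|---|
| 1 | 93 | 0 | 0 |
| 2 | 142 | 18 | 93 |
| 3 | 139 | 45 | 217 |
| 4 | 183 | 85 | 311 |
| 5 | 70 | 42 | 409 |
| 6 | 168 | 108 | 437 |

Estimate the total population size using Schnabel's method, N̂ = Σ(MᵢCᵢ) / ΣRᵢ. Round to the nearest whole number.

Σ MᵢCᵢ = 0·93 + 93·142 + 217·139 + 311·183 + 409·70 + 437·168 = 0 + 13206 + 30163 + 56913 + 28630 + 73416 = 202328
Σ Rᵢ = 0 + 18 + 45 + 85 + 42 + 108 = 298
N̂ = 202328 / 298 ≈ 679.0 → 679

N ≈ 679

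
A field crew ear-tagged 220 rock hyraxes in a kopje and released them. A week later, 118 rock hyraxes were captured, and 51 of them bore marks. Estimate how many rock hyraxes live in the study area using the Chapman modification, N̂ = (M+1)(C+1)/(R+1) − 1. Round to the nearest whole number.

N ≈ 505

N̂ = (220+1)(118+1)/(51+1) − 1 = 221·119/52 − 1
= 26299/52 − 1 ≈ 505.8 − 1 ≈ 504.8 → 505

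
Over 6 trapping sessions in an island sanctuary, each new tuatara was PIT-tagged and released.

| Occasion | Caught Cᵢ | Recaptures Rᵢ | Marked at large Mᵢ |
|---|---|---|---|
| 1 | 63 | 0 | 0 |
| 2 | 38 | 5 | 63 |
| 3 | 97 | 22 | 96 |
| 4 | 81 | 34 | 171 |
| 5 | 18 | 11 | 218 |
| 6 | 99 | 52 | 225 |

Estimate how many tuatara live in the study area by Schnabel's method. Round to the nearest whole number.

N ≈ 417

Σ MᵢCᵢ = 0·63 + 63·38 + 96·97 + 171·81 + 218·18 + 225·99 = 0 + 2394 + 9312 + 13851 + 3924 + 22275 = 51756
Σ Rᵢ = 0 + 5 + 22 + 34 + 11 + 52 = 124
N̂ = 51756 / 124 ≈ 417.4 → 417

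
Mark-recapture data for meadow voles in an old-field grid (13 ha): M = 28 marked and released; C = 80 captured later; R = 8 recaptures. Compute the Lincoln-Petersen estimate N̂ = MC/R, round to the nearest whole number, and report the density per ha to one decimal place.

density ≈ 21.5 meadow voles per ha

N̂ = 28·80/8 = 2240/8 = 280
Density = N̂ / area = 280 / 13 ≈ 21.54 → 21.5 per ha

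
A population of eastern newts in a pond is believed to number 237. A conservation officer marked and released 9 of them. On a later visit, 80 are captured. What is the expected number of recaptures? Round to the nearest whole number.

expected recaptures ≈ 3

Expected recaptures E[R] = M·C / N.
E[R] = 9 × 80 / 237 = 720 / 237 ≈ 3.0 → 3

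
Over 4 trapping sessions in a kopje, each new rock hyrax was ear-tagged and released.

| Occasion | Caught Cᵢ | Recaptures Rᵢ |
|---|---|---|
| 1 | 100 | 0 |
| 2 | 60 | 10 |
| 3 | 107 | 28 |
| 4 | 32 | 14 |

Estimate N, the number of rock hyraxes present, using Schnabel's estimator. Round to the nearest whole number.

Marked at large before each occasion: Mᵢ = Σⱼ<ᵢ (Cⱼ − Rⱼ) → M1=0, M2=100, M3=150, M4=229
Σ MᵢCᵢ = 0·100 + 100·60 + 150·107 + 229·32 = 0 + 6000 + 16050 + 7328 = 29378
Σ Rᵢ = 0 + 10 + 28 + 14 = 52
N̂ = 29378 / 52 ≈ 565.0 → 565

N ≈ 565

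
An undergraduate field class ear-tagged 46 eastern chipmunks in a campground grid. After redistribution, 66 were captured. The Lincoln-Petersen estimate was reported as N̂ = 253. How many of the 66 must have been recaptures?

From N = M·C/R: R = M·C / N = 46·66 / 253 = 3036 / 253 = 12.

R = 12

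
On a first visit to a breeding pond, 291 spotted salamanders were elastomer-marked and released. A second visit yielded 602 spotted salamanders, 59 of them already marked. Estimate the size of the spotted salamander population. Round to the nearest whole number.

If marked individuals mix randomly, R/C ≈ M/N, giving N ≈ M·C/R.
N = (291 × 602) / 59 = 175182 / 59 ≈ 2969.2 → 2969

N ≈ 2969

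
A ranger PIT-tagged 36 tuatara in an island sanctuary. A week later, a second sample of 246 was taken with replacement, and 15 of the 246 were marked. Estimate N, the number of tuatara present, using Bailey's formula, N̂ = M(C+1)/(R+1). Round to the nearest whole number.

N ≈ 556

N̂ = 36·(246+1)/(15+1) = 36·247/16 = 8892/16 ≈ 555.8 → 556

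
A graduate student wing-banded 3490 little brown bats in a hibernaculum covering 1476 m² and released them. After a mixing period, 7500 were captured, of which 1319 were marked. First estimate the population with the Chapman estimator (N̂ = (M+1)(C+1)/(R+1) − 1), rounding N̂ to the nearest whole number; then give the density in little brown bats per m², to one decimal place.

density ≈ 13.4 little brown bats per m²

N̂ = 3491·7501/1320 − 1 = 26185991/1320 − 1 ≈ 19836.9 → 19837
Density = N̂ / area = 19837 / 1476 ≈ 13.44 → 13.4 per m²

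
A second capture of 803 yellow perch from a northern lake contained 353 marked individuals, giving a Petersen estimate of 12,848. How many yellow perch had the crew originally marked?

From N = M·C/R: M = N·R / C = 12848·353 / 803 = 4535344 / 803 = 5648.

M = 5648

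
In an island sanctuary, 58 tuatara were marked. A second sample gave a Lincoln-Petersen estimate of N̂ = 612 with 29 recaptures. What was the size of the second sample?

C = 306

From N = M·C/R: C = N·R / M = 612·29 / 58 = 17748 / 58 = 306.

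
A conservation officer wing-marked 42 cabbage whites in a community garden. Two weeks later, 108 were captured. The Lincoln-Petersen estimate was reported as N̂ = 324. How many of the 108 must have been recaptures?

From N = M·C/R: R = M·C / N = 42·108 / 324 = 4536 / 324 = 14.

R = 14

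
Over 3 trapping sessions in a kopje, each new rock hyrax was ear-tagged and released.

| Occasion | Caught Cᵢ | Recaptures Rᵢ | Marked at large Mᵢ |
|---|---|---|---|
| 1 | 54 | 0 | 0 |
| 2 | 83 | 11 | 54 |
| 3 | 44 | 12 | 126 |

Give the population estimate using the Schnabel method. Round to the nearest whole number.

Σ MᵢCᵢ = 0·54 + 54·83 + 126·44 = 0 + 4482 + 5544 = 10026
Σ Rᵢ = 0 + 11 + 12 = 23
N̂ = 10026 / 23 ≈ 435.9 → 436

N ≈ 436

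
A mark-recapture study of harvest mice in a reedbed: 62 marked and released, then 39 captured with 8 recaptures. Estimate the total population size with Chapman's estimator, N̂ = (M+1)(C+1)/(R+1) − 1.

N = 279

N̂ = (62+1)(39+1)/(8+1) − 1 = 63·40/9 − 1
= 2520/9 − 1 = 280 − 1 = 279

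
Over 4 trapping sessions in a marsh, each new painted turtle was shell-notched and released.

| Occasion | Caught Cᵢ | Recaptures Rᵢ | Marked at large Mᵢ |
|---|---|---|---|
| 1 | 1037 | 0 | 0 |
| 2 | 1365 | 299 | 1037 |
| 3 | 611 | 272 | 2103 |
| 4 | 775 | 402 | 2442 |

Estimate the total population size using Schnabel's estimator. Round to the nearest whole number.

N ≈ 4720

Σ MᵢCᵢ = 0·1037 + 1037·1365 + 2103·611 + 2442·775 = 0 + 1415505 + 1284933 + 1892550 = 4592988
Σ Rᵢ = 0 + 299 + 272 + 402 = 973
N̂ = 4592988 / 973 ≈ 4720.4 → 4720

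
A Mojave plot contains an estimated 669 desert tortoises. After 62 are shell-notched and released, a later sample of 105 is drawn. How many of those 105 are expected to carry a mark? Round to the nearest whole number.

expected recaptures ≈ 10

The marked fraction of the population is 62/669, so in a sample of 105 expect C·(M/N) marked.
E[R] = 62 × 105 / 669 = 6510 / 669 ≈ 9.7 → 10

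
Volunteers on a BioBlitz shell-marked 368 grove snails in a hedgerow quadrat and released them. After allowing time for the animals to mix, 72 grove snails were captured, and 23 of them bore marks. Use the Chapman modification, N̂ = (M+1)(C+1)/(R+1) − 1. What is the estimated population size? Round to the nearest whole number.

N̂ = (368+1)(72+1)/(23+1) − 1 = 369·73/24 − 1
= 26937/24 − 1 ≈ 1122.4 − 1 ≈ 1121.4 → 1121

N ≈ 1121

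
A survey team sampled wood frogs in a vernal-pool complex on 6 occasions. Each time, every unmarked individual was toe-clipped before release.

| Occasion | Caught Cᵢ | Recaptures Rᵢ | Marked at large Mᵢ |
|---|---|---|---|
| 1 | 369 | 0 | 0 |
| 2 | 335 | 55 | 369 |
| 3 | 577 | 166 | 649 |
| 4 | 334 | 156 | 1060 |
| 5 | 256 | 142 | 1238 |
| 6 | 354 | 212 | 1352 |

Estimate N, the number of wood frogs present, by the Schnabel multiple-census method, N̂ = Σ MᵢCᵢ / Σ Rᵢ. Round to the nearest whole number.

N ≈ 2254

Σ MᵢCᵢ = 0·369 + 369·335 + 649·577 + 1060·334 + 1238·256 + 1352·354 = 0 + 123615 + 374473 + 354040 + 316928 + 478608 = 1647664
Σ Rᵢ = 0 + 55 + 166 + 156 + 142 + 212 = 731
N̂ = 1647664 / 731 ≈ 2254.0 → 2254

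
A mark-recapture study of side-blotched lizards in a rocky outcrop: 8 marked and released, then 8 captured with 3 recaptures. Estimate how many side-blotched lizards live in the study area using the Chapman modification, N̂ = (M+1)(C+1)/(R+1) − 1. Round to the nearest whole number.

N̂ = (8+1)(8+1)/(3+1) − 1 = 9·9/4 − 1
= 81/4 − 1 ≈ 20.2 − 1 ≈ 19.2 → 19

N ≈ 19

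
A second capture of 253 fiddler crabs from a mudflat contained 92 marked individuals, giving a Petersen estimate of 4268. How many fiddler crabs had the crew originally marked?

From N = M·C/R: M = N·R / C = 4268·92 / 253 = 392656 / 253 = 1552.

M = 1552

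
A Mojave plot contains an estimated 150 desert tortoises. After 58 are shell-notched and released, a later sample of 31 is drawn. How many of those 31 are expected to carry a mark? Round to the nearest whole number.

expected recaptures ≈ 12

Expected recaptures E[R] = M·C / N.
E[R] = 58 × 31 / 150 = 1798 / 150 ≈ 12.0 → 12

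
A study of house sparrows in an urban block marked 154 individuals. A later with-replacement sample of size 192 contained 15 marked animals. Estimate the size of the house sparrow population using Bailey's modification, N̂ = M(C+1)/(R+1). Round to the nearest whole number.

N̂ = 154·(192+1)/(15+1) = 154·193/16 = 29722/16 ≈ 1857.6 → 1858

N ≈ 1858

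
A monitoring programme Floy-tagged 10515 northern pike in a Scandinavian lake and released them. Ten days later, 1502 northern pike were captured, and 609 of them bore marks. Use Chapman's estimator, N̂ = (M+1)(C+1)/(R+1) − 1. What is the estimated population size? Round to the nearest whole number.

N̂ = (10515+1)(1502+1)/(609+1) − 1 = 10516·1503/610 − 1
= 15805548/610 − 1 ≈ 25910.7 − 1 ≈ 25909.7 → 25910

N ≈ 25,910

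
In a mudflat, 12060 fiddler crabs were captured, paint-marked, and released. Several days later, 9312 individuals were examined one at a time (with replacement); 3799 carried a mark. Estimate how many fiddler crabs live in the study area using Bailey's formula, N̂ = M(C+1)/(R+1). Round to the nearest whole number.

N̂ = 12060·(9312+1)/(3799+1) = 12060·9313/3800 = 112314780/3800 ≈ 29556.5 → 29557

N ≈ 29,557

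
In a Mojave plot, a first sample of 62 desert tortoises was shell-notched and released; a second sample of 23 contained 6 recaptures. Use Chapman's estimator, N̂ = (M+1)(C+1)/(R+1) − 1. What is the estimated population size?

N = 215

N̂ = (62+1)(23+1)/(6+1) − 1 = 63·24/7 − 1
= 1512/7 − 1 = 216 − 1 = 215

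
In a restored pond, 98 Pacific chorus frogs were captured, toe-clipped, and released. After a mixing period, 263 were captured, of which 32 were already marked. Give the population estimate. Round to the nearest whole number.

N ≈ 805

The marked fraction in the recapture sample should equal the marked fraction in the population: 32/263 = 98/N.
N = (98 × 263) / 32 = 25774 / 32 ≈ 805.4 → 805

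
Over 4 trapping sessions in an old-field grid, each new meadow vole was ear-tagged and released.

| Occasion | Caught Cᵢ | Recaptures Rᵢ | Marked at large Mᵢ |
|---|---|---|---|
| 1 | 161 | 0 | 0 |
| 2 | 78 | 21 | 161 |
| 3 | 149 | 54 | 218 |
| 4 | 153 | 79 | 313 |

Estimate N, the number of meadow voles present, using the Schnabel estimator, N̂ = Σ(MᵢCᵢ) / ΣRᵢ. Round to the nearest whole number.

N ≈ 603

Σ MᵢCᵢ = 0·161 + 161·78 + 218·149 + 313·153 = 0 + 12558 + 32482 + 47889 = 92929
Σ Rᵢ = 0 + 21 + 54 + 79 = 154
N̂ = 92929 / 154 ≈ 603.4 → 603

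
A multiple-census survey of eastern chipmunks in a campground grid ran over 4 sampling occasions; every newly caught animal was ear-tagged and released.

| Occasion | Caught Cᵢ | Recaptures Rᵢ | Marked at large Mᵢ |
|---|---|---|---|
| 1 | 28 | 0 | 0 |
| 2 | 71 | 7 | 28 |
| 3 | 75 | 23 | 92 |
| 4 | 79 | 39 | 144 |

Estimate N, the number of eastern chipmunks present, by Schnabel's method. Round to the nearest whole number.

N ≈ 294

Σ MᵢCᵢ = 0·28 + 28·71 + 92·75 + 144·79 = 0 + 1988 + 6900 + 11376 = 20264
Σ Rᵢ = 0 + 7 + 23 + 39 = 69
N̂ = 20264 / 69 ≈ 293.7 → 294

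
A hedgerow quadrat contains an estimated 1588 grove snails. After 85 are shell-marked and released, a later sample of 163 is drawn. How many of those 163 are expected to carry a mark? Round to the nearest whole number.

Expected recaptures E[R] = M·C / N.
E[R] = 85 × 163 / 1588 = 13855 / 1588 ≈ 8.7 → 9

expected recaptures ≈ 9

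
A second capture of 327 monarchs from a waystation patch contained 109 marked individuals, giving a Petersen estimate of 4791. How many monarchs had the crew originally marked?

M = 1597

From N = M·C/R: M = N·R / C = 4791·109 / 327 = 522219 / 327 = 1597.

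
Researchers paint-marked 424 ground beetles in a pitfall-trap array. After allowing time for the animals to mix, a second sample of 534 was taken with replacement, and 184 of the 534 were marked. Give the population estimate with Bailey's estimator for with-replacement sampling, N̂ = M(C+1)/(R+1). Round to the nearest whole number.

N ≈ 1226

N̂ = 424·(534+1)/(184+1) = 424·535/185 = 226840/185 ≈ 1226.2 → 1226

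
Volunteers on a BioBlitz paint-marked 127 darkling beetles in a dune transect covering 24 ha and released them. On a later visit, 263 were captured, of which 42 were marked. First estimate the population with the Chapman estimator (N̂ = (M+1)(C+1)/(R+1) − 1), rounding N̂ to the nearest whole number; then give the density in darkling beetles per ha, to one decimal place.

density ≈ 32.7 darkling beetles per ha

N̂ = 128·264/43 − 1 = 33792/43 − 1 ≈ 784.9 → 785
Density = N̂ / area = 785 / 24 ≈ 32.71 → 32.7 per ha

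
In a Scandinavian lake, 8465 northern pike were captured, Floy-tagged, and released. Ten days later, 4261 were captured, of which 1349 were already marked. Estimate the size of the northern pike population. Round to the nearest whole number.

N = (8465 × 4261) / 1349 = 36069365 / 1349 ≈ 26737.9 → 26738

N ≈ 26,738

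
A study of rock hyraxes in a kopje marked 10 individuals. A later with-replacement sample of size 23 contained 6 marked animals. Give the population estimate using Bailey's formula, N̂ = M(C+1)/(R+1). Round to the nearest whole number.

N ≈ 34

N̂ = 10·(23+1)/(6+1) = 10·24/7 = 240/7 ≈ 34.3 → 34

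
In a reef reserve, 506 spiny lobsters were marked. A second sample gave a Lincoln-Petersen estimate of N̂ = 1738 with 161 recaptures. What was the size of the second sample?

From N = M·C/R: C = N·R / M = 1738·161 / 506 = 279818 / 506 = 553.

C = 553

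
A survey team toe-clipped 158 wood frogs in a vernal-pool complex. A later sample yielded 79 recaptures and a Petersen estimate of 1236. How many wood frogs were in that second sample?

From N = M·C/R: C = N·R / M = 1236·79 / 158 = 97644 / 158 = 618.

C = 618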